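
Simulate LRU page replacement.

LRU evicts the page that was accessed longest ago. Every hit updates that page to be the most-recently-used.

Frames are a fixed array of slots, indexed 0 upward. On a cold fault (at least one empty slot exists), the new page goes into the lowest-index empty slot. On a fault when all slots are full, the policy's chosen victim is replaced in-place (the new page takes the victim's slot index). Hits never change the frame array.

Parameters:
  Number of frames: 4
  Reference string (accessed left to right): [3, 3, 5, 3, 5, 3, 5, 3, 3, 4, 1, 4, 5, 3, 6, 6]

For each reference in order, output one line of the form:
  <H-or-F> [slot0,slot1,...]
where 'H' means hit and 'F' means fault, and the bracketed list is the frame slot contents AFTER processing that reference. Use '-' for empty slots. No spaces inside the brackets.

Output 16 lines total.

F [3,-,-,-]
H [3,-,-,-]
F [3,5,-,-]
H [3,5,-,-]
H [3,5,-,-]
H [3,5,-,-]
H [3,5,-,-]
H [3,5,-,-]
H [3,5,-,-]
F [3,5,4,-]
F [3,5,4,1]
H [3,5,4,1]
H [3,5,4,1]
H [3,5,4,1]
F [3,5,4,6]
H [3,5,4,6]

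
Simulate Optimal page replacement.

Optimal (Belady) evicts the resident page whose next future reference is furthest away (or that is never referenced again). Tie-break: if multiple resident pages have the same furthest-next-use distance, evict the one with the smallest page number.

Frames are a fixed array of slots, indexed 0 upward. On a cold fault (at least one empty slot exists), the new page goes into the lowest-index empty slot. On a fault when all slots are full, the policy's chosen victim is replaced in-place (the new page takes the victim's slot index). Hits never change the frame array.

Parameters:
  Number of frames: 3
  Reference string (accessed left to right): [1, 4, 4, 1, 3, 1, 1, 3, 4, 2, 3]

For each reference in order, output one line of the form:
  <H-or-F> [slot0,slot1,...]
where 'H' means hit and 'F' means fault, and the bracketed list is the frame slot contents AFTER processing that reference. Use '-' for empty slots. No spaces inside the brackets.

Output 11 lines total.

F [1,-,-]
F [1,4,-]
H [1,4,-]
H [1,4,-]
F [1,4,3]
H [1,4,3]
H [1,4,3]
H [1,4,3]
H [1,4,3]
F [2,4,3]
H [2,4,3]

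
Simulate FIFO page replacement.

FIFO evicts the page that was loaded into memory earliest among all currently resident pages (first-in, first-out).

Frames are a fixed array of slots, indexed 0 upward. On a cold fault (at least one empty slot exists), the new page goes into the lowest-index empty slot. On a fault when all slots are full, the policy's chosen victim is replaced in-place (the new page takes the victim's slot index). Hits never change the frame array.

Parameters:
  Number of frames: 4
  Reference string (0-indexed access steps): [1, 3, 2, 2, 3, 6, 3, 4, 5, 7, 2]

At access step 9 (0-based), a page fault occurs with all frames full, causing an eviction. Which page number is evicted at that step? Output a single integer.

Step 0: ref 1 -> FAULT, frames=[1,-,-,-]
Step 1: ref 3 -> FAULT, frames=[1,3,-,-]
Step 2: ref 2 -> FAULT, frames=[1,3,2,-]
Step 3: ref 2 -> HIT, frames=[1,3,2,-]
Step 4: ref 3 -> HIT, frames=[1,3,2,-]
Step 5: ref 6 -> FAULT, frames=[1,3,2,6]
Step 6: ref 3 -> HIT, frames=[1,3,2,6]
Step 7: ref 4 -> FAULT, evict 1, frames=[4,3,2,6]
Step 8: ref 5 -> FAULT, evict 3, frames=[4,5,2,6]
Step 9: ref 7 -> FAULT, evict 2, frames=[4,5,7,6]
At step 9: evicted page 2

Answer: 2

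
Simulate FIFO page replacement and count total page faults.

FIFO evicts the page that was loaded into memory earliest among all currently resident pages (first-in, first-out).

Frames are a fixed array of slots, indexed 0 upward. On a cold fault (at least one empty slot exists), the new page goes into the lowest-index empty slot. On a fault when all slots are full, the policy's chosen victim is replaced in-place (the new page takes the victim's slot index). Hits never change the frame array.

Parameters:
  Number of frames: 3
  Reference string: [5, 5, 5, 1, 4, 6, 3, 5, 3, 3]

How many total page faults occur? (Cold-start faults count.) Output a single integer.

Answer: 6

Derivation:
Step 0: ref 5 → FAULT, frames=[5,-,-]
Step 1: ref 5 → HIT, frames=[5,-,-]
Step 2: ref 5 → HIT, frames=[5,-,-]
Step 3: ref 1 → FAULT, frames=[5,1,-]
Step 4: ref 4 → FAULT, frames=[5,1,4]
Step 5: ref 6 → FAULT (evict 5), frames=[6,1,4]
Step 6: ref 3 → FAULT (evict 1), frames=[6,3,4]
Step 7: ref 5 → FAULT (evict 4), frames=[6,3,5]
Step 8: ref 3 → HIT, frames=[6,3,5]
Step 9: ref 3 → HIT, frames=[6,3,5]
Total faults: 6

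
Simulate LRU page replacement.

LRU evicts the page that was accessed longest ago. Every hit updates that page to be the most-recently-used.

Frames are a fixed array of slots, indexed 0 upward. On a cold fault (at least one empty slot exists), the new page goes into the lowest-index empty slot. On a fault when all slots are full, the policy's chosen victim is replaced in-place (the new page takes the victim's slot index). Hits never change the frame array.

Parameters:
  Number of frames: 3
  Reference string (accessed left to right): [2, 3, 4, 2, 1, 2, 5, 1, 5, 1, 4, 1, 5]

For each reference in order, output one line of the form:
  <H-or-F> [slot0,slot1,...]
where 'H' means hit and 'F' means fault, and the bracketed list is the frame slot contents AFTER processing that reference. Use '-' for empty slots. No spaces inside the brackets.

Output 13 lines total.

F [2,-,-]
F [2,3,-]
F [2,3,4]
H [2,3,4]
F [2,1,4]
H [2,1,4]
F [2,1,5]
H [2,1,5]
H [2,1,5]
H [2,1,5]
F [4,1,5]
H [4,1,5]
H [4,1,5]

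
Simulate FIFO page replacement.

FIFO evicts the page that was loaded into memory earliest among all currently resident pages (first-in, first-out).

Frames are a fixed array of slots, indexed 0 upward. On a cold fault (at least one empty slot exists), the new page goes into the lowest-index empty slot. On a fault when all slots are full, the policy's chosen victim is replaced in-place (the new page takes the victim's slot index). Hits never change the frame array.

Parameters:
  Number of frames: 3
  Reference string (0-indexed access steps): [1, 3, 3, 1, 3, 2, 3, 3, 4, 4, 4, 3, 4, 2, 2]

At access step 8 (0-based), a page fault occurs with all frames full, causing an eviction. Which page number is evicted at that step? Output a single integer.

Step 0: ref 1 -> FAULT, frames=[1,-,-]
Step 1: ref 3 -> FAULT, frames=[1,3,-]
Step 2: ref 3 -> HIT, frames=[1,3,-]
Step 3: ref 1 -> HIT, frames=[1,3,-]
Step 4: ref 3 -> HIT, frames=[1,3,-]
Step 5: ref 2 -> FAULT, frames=[1,3,2]
Step 6: ref 3 -> HIT, frames=[1,3,2]
Step 7: ref 3 -> HIT, frames=[1,3,2]
Step 8: ref 4 -> FAULT, evict 1, frames=[4,3,2]
At step 8: evicted page 1

Answer: 1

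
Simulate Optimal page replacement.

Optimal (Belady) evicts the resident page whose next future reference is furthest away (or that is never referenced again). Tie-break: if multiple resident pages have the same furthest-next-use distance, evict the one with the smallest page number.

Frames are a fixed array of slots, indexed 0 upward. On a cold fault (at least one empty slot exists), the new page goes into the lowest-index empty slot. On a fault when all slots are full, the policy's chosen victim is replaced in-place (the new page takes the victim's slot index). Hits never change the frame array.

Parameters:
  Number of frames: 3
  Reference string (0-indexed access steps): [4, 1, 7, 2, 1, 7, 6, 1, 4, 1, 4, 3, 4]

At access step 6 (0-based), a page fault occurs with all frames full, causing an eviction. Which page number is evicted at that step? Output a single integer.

Answer: 2

Derivation:
Step 0: ref 4 -> FAULT, frames=[4,-,-]
Step 1: ref 1 -> FAULT, frames=[4,1,-]
Step 2: ref 7 -> FAULT, frames=[4,1,7]
Step 3: ref 2 -> FAULT, evict 4, frames=[2,1,7]
Step 4: ref 1 -> HIT, frames=[2,1,7]
Step 5: ref 7 -> HIT, frames=[2,1,7]
Step 6: ref 6 -> FAULT, evict 2, frames=[6,1,7]
At step 6: evicted page 2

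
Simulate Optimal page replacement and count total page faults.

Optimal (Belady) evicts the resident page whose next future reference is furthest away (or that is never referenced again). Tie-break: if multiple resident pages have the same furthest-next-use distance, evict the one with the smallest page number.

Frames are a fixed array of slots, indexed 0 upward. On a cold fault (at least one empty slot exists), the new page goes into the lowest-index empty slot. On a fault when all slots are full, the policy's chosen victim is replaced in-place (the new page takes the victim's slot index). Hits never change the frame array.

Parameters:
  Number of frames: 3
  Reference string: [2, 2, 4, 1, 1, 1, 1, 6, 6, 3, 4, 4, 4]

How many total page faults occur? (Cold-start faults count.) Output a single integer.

Answer: 5

Derivation:
Step 0: ref 2 → FAULT, frames=[2,-,-]
Step 1: ref 2 → HIT, frames=[2,-,-]
Step 2: ref 4 → FAULT, frames=[2,4,-]
Step 3: ref 1 → FAULT, frames=[2,4,1]
Step 4: ref 1 → HIT, frames=[2,4,1]
Step 5: ref 1 → HIT, frames=[2,4,1]
Step 6: ref 1 → HIT, frames=[2,4,1]
Step 7: ref 6 → FAULT (evict 1), frames=[2,4,6]
Step 8: ref 6 → HIT, frames=[2,4,6]
Step 9: ref 3 → FAULT (evict 2), frames=[3,4,6]
Step 10: ref 4 → HIT, frames=[3,4,6]
Step 11: ref 4 → HIT, frames=[3,4,6]
Step 12: ref 4 → HIT, frames=[3,4,6]
Total faults: 5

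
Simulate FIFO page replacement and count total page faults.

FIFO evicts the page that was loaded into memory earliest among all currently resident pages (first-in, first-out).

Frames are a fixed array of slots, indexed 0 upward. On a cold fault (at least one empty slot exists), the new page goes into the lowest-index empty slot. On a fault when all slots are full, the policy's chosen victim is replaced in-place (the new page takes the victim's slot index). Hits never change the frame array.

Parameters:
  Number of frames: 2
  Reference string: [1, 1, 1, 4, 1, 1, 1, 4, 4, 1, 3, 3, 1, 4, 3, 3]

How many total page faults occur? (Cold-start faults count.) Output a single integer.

Step 0: ref 1 → FAULT, frames=[1,-]
Step 1: ref 1 → HIT, frames=[1,-]
Step 2: ref 1 → HIT, frames=[1,-]
Step 3: ref 4 → FAULT, frames=[1,4]
Step 4: ref 1 → HIT, frames=[1,4]
Step 5: ref 1 → HIT, frames=[1,4]
Step 6: ref 1 → HIT, frames=[1,4]
Step 7: ref 4 → HIT, frames=[1,4]
Step 8: ref 4 → HIT, frames=[1,4]
Step 9: ref 1 → HIT, frames=[1,4]
Step 10: ref 3 → FAULT (evict 1), frames=[3,4]
Step 11: ref 3 → HIT, frames=[3,4]
Step 12: ref 1 → FAULT (evict 4), frames=[3,1]
Step 13: ref 4 → FAULT (evict 3), frames=[4,1]
Step 14: ref 3 → FAULT (evict 1), frames=[4,3]
Step 15: ref 3 → HIT, frames=[4,3]
Total faults: 6

Answer: 6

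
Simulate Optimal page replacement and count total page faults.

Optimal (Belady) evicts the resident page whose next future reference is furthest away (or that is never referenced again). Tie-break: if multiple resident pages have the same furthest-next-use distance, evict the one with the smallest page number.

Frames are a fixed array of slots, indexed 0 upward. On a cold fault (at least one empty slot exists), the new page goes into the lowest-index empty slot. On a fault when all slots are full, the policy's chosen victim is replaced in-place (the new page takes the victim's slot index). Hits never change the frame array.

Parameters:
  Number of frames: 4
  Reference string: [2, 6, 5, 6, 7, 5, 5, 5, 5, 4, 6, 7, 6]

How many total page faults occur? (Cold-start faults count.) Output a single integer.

Step 0: ref 2 → FAULT, frames=[2,-,-,-]
Step 1: ref 6 → FAULT, frames=[2,6,-,-]
Step 2: ref 5 → FAULT, frames=[2,6,5,-]
Step 3: ref 6 → HIT, frames=[2,6,5,-]
Step 4: ref 7 → FAULT, frames=[2,6,5,7]
Step 5: ref 5 → HIT, frames=[2,6,5,7]
Step 6: ref 5 → HIT, frames=[2,6,5,7]
Step 7: ref 5 → HIT, frames=[2,6,5,7]
Step 8: ref 5 → HIT, frames=[2,6,5,7]
Step 9: ref 4 → FAULT (evict 2), frames=[4,6,5,7]
Step 10: ref 6 → HIT, frames=[4,6,5,7]
Step 11: ref 7 → HIT, frames=[4,6,5,7]
Step 12: ref 6 → HIT, frames=[4,6,5,7]
Total faults: 5

Answer: 5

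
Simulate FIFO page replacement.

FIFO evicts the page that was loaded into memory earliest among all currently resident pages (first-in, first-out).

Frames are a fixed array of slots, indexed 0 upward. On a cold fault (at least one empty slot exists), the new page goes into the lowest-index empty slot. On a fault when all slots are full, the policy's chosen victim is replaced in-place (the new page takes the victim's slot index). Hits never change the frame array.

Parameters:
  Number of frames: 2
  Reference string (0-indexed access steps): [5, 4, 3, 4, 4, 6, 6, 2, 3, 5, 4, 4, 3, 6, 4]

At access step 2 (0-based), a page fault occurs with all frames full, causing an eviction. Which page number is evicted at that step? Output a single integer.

Step 0: ref 5 -> FAULT, frames=[5,-]
Step 1: ref 4 -> FAULT, frames=[5,4]
Step 2: ref 3 -> FAULT, evict 5, frames=[3,4]
At step 2: evicted page 5

Answer: 5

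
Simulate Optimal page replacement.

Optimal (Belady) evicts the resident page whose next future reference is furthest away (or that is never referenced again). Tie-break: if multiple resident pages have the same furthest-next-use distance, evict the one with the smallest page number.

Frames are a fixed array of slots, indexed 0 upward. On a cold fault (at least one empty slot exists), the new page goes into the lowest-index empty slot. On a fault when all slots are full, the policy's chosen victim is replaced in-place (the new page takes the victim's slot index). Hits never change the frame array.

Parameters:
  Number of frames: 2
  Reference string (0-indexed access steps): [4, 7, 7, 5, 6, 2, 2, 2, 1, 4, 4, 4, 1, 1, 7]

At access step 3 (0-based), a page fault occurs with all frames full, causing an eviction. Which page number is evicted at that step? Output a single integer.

Step 0: ref 4 -> FAULT, frames=[4,-]
Step 1: ref 7 -> FAULT, frames=[4,7]
Step 2: ref 7 -> HIT, frames=[4,7]
Step 3: ref 5 -> FAULT, evict 7, frames=[4,5]
At step 3: evicted page 7

Answer: 7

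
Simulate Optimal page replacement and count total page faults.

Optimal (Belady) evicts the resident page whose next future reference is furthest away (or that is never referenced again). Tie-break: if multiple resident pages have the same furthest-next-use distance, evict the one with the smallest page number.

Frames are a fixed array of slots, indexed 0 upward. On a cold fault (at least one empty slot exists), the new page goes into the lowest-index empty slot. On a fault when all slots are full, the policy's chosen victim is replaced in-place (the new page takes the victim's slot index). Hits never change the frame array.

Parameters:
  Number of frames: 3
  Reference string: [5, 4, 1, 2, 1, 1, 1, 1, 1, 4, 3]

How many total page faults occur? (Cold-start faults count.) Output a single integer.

Answer: 5

Derivation:
Step 0: ref 5 → FAULT, frames=[5,-,-]
Step 1: ref 4 → FAULT, frames=[5,4,-]
Step 2: ref 1 → FAULT, frames=[5,4,1]
Step 3: ref 2 → FAULT (evict 5), frames=[2,4,1]
Step 4: ref 1 → HIT, frames=[2,4,1]
Step 5: ref 1 → HIT, frames=[2,4,1]
Step 6: ref 1 → HIT, frames=[2,4,1]
Step 7: ref 1 → HIT, frames=[2,4,1]
Step 8: ref 1 → HIT, frames=[2,4,1]
Step 9: ref 4 → HIT, frames=[2,4,1]
Step 10: ref 3 → FAULT (evict 1), frames=[2,4,3]
Total faults: 5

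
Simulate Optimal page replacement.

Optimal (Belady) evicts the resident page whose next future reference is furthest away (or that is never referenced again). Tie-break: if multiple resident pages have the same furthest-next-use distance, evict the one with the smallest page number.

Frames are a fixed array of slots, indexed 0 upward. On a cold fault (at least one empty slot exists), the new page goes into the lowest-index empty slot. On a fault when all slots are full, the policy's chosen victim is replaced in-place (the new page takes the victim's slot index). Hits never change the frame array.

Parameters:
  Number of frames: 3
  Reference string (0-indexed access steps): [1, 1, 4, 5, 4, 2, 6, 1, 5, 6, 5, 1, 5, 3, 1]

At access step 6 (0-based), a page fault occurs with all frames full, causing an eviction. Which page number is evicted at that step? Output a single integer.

Step 0: ref 1 -> FAULT, frames=[1,-,-]
Step 1: ref 1 -> HIT, frames=[1,-,-]
Step 2: ref 4 -> FAULT, frames=[1,4,-]
Step 3: ref 5 -> FAULT, frames=[1,4,5]
Step 4: ref 4 -> HIT, frames=[1,4,5]
Step 5: ref 2 -> FAULT, evict 4, frames=[1,2,5]
Step 6: ref 6 -> FAULT, evict 2, frames=[1,6,5]
At step 6: evicted page 2

Answer: 2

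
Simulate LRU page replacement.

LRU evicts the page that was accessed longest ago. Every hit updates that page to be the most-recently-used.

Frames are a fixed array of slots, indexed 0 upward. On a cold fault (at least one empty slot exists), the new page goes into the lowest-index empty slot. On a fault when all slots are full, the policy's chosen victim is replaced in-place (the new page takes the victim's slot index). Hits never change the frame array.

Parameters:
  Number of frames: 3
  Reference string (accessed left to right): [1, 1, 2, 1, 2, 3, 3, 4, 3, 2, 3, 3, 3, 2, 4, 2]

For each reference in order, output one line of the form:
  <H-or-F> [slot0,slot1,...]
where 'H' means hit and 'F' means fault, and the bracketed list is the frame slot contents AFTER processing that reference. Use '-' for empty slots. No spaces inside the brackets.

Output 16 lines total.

F [1,-,-]
H [1,-,-]
F [1,2,-]
H [1,2,-]
H [1,2,-]
F [1,2,3]
H [1,2,3]
F [4,2,3]
H [4,2,3]
H [4,2,3]
H [4,2,3]
H [4,2,3]
H [4,2,3]
H [4,2,3]
H [4,2,3]
H [4,2,3]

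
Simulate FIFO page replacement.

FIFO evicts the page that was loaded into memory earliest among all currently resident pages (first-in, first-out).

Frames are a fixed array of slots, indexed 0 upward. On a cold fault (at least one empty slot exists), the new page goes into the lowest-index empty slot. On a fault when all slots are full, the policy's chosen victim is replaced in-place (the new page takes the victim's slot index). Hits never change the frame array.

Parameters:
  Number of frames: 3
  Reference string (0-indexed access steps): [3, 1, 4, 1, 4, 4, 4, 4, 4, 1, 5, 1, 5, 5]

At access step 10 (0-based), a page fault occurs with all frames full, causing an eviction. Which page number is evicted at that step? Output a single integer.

Step 0: ref 3 -> FAULT, frames=[3,-,-]
Step 1: ref 1 -> FAULT, frames=[3,1,-]
Step 2: ref 4 -> FAULT, frames=[3,1,4]
Step 3: ref 1 -> HIT, frames=[3,1,4]
Step 4: ref 4 -> HIT, frames=[3,1,4]
Step 5: ref 4 -> HIT, frames=[3,1,4]
Step 6: ref 4 -> HIT, frames=[3,1,4]
Step 7: ref 4 -> HIT, frames=[3,1,4]
Step 8: ref 4 -> HIT, frames=[3,1,4]
Step 9: ref 1 -> HIT, frames=[3,1,4]
Step 10: ref 5 -> FAULT, evict 3, frames=[5,1,4]
At step 10: evicted page 3

Answer: 3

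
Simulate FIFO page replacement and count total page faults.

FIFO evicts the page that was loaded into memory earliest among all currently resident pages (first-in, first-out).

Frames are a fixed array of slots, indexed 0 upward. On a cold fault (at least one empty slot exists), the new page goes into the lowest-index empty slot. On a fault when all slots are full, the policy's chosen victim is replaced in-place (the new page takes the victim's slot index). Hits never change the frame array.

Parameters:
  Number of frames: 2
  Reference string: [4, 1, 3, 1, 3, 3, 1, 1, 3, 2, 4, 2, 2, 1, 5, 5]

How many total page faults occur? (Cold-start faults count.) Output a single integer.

Step 0: ref 4 → FAULT, frames=[4,-]
Step 1: ref 1 → FAULT, frames=[4,1]
Step 2: ref 3 → FAULT (evict 4), frames=[3,1]
Step 3: ref 1 → HIT, frames=[3,1]
Step 4: ref 3 → HIT, frames=[3,1]
Step 5: ref 3 → HIT, frames=[3,1]
Step 6: ref 1 → HIT, frames=[3,1]
Step 7: ref 1 → HIT, frames=[3,1]
Step 8: ref 3 → HIT, frames=[3,1]
Step 9: ref 2 → FAULT (evict 1), frames=[3,2]
Step 10: ref 4 → FAULT (evict 3), frames=[4,2]
Step 11: ref 2 → HIT, frames=[4,2]
Step 12: ref 2 → HIT, frames=[4,2]
Step 13: ref 1 → FAULT (evict 2), frames=[4,1]
Step 14: ref 5 → FAULT (evict 4), frames=[5,1]
Step 15: ref 5 → HIT, frames=[5,1]
Total faults: 7

Answer: 7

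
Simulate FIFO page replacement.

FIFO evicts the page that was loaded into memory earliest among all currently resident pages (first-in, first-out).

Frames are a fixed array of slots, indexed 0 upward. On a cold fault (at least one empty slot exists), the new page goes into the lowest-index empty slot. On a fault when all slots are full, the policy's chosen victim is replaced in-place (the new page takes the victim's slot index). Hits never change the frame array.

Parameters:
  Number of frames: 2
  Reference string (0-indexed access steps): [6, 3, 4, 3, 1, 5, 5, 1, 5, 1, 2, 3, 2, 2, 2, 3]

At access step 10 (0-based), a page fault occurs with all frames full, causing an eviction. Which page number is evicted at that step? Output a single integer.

Answer: 1

Derivation:
Step 0: ref 6 -> FAULT, frames=[6,-]
Step 1: ref 3 -> FAULT, frames=[6,3]
Step 2: ref 4 -> FAULT, evict 6, frames=[4,3]
Step 3: ref 3 -> HIT, frames=[4,3]
Step 4: ref 1 -> FAULT, evict 3, frames=[4,1]
Step 5: ref 5 -> FAULT, evict 4, frames=[5,1]
Step 6: ref 5 -> HIT, frames=[5,1]
Step 7: ref 1 -> HIT, frames=[5,1]
Step 8: ref 5 -> HIT, frames=[5,1]
Step 9: ref 1 -> HIT, frames=[5,1]
Step 10: ref 2 -> FAULT, evict 1, frames=[5,2]
At step 10: evicted page 1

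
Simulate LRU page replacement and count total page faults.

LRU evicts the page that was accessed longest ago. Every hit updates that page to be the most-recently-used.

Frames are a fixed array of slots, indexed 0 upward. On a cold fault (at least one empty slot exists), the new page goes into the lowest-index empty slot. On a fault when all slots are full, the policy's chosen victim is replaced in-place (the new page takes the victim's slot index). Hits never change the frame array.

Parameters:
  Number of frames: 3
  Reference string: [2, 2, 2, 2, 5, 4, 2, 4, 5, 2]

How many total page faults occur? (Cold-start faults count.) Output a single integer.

Step 0: ref 2 → FAULT, frames=[2,-,-]
Step 1: ref 2 → HIT, frames=[2,-,-]
Step 2: ref 2 → HIT, frames=[2,-,-]
Step 3: ref 2 → HIT, frames=[2,-,-]
Step 4: ref 5 → FAULT, frames=[2,5,-]
Step 5: ref 4 → FAULT, frames=[2,5,4]
Step 6: ref 2 → HIT, frames=[2,5,4]
Step 7: ref 4 → HIT, frames=[2,5,4]
Step 8: ref 5 → HIT, frames=[2,5,4]
Step 9: ref 2 → HIT, frames=[2,5,4]
Total faults: 3

Answer: 3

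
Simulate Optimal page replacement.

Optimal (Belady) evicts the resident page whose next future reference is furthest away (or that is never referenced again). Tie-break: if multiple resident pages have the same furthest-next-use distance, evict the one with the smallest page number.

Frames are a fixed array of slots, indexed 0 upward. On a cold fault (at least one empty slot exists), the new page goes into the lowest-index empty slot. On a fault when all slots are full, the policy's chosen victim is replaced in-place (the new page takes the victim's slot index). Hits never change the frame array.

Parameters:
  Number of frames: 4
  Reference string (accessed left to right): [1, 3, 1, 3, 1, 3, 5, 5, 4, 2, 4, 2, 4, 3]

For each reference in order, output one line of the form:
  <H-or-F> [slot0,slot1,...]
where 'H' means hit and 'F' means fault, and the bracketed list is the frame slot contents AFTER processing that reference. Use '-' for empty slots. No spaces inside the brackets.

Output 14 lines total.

F [1,-,-,-]
F [1,3,-,-]
H [1,3,-,-]
H [1,3,-,-]
H [1,3,-,-]
H [1,3,-,-]
F [1,3,5,-]
H [1,3,5,-]
F [1,3,5,4]
F [2,3,5,4]
H [2,3,5,4]
H [2,3,5,4]
H [2,3,5,4]
H [2,3,5,4]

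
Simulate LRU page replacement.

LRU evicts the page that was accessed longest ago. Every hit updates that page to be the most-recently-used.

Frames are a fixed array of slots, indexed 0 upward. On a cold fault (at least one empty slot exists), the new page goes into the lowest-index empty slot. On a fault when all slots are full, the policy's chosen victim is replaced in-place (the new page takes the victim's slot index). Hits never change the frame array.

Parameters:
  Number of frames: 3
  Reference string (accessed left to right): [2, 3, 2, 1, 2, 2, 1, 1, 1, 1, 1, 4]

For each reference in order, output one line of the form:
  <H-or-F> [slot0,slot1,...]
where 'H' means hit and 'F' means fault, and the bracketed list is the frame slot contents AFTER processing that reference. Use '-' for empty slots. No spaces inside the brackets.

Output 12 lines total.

F [2,-,-]
F [2,3,-]
H [2,3,-]
F [2,3,1]
H [2,3,1]
H [2,3,1]
H [2,3,1]
H [2,3,1]
H [2,3,1]
H [2,3,1]
H [2,3,1]
F [2,4,1]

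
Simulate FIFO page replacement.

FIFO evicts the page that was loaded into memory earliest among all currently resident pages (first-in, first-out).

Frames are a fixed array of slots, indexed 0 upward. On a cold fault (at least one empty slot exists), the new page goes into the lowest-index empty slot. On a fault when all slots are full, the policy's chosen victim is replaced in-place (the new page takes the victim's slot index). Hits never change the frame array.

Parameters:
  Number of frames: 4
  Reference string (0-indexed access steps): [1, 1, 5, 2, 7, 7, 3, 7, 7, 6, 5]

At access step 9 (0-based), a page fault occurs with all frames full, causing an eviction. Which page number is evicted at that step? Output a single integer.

Answer: 5

Derivation:
Step 0: ref 1 -> FAULT, frames=[1,-,-,-]
Step 1: ref 1 -> HIT, frames=[1,-,-,-]
Step 2: ref 5 -> FAULT, frames=[1,5,-,-]
Step 3: ref 2 -> FAULT, frames=[1,5,2,-]
Step 4: ref 7 -> FAULT, frames=[1,5,2,7]
Step 5: ref 7 -> HIT, frames=[1,5,2,7]
Step 6: ref 3 -> FAULT, evict 1, frames=[3,5,2,7]
Step 7: ref 7 -> HIT, frames=[3,5,2,7]
Step 8: ref 7 -> HIT, frames=[3,5,2,7]
Step 9: ref 6 -> FAULT, evict 5, frames=[3,6,2,7]
At step 9: evicted page 5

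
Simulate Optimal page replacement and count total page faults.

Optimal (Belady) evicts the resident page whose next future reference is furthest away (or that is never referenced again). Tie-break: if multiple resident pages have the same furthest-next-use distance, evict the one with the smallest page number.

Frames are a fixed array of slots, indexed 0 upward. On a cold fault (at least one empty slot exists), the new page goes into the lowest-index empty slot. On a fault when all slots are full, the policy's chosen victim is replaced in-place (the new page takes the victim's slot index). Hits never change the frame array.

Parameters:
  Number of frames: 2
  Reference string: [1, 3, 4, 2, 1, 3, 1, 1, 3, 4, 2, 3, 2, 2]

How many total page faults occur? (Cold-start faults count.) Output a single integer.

Step 0: ref 1 → FAULT, frames=[1,-]
Step 1: ref 3 → FAULT, frames=[1,3]
Step 2: ref 4 → FAULT (evict 3), frames=[1,4]
Step 3: ref 2 → FAULT (evict 4), frames=[1,2]
Step 4: ref 1 → HIT, frames=[1,2]
Step 5: ref 3 → FAULT (evict 2), frames=[1,3]
Step 6: ref 1 → HIT, frames=[1,3]
Step 7: ref 1 → HIT, frames=[1,3]
Step 8: ref 3 → HIT, frames=[1,3]
Step 9: ref 4 → FAULT (evict 1), frames=[4,3]
Step 10: ref 2 → FAULT (evict 4), frames=[2,3]
Step 11: ref 3 → HIT, frames=[2,3]
Step 12: ref 2 → HIT, frames=[2,3]
Step 13: ref 2 → HIT, frames=[2,3]
Total faults: 7

Answer: 7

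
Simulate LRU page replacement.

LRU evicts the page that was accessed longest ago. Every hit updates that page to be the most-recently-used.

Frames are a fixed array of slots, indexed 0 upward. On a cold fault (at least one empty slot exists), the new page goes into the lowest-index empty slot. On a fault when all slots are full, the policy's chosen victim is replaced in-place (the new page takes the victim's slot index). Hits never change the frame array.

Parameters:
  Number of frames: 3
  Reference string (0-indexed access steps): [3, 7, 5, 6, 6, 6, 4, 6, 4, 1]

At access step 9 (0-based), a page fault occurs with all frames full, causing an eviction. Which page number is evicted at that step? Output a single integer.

Answer: 5

Derivation:
Step 0: ref 3 -> FAULT, frames=[3,-,-]
Step 1: ref 7 -> FAULT, frames=[3,7,-]
Step 2: ref 5 -> FAULT, frames=[3,7,5]
Step 3: ref 6 -> FAULT, evict 3, frames=[6,7,5]
Step 4: ref 6 -> HIT, frames=[6,7,5]
Step 5: ref 6 -> HIT, frames=[6,7,5]
Step 6: ref 4 -> FAULT, evict 7, frames=[6,4,5]
Step 7: ref 6 -> HIT, frames=[6,4,5]
Step 8: ref 4 -> HIT, frames=[6,4,5]
Step 9: ref 1 -> FAULT, evict 5, frames=[6,4,1]
At step 9: evicted page 5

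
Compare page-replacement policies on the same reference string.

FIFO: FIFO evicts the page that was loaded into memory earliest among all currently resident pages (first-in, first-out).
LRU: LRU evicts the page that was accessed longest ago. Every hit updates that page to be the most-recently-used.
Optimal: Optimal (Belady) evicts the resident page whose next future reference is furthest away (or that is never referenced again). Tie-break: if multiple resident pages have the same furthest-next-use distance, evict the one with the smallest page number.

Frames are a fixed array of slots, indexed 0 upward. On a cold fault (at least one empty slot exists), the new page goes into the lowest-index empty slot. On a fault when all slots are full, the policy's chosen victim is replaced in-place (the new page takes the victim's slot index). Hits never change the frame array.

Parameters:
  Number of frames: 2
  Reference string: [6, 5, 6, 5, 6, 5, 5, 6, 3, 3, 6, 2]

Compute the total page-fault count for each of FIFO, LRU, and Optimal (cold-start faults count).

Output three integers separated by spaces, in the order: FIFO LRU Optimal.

--- FIFO ---
  step 0: ref 6 -> FAULT, frames=[6,-] (faults so far: 1)
  step 1: ref 5 -> FAULT, frames=[6,5] (faults so far: 2)
  step 2: ref 6 -> HIT, frames=[6,5] (faults so far: 2)
  step 3: ref 5 -> HIT, frames=[6,5] (faults so far: 2)
  step 4: ref 6 -> HIT, frames=[6,5] (faults so far: 2)
  step 5: ref 5 -> HIT, frames=[6,5] (faults so far: 2)
  step 6: ref 5 -> HIT, frames=[6,5] (faults so far: 2)
  step 7: ref 6 -> HIT, frames=[6,5] (faults so far: 2)
  step 8: ref 3 -> FAULT, evict 6, frames=[3,5] (faults so far: 3)
  step 9: ref 3 -> HIT, frames=[3,5] (faults so far: 3)
  step 10: ref 6 -> FAULT, evict 5, frames=[3,6] (faults so far: 4)
  step 11: ref 2 -> FAULT, evict 3, frames=[2,6] (faults so far: 5)
  FIFO total faults: 5
--- LRU ---
  step 0: ref 6 -> FAULT, frames=[6,-] (faults so far: 1)
  step 1: ref 5 -> FAULT, frames=[6,5] (faults so far: 2)
  step 2: ref 6 -> HIT, frames=[6,5] (faults so far: 2)
  step 3: ref 5 -> HIT, frames=[6,5] (faults so far: 2)
  step 4: ref 6 -> HIT, frames=[6,5] (faults so far: 2)
  step 5: ref 5 -> HIT, frames=[6,5] (faults so far: 2)
  step 6: ref 5 -> HIT, frames=[6,5] (faults so far: 2)
  step 7: ref 6 -> HIT, frames=[6,5] (faults so far: 2)
  step 8: ref 3 -> FAULT, evict 5, frames=[6,3] (faults so far: 3)
  step 9: ref 3 -> HIT, frames=[6,3] (faults so far: 3)
  step 10: ref 6 -> HIT, frames=[6,3] (faults so far: 3)
  step 11: ref 2 -> FAULT, evict 3, frames=[6,2] (faults so far: 4)
  LRU total faults: 4
--- Optimal ---
  step 0: ref 6 -> FAULT, frames=[6,-] (faults so far: 1)
  step 1: ref 5 -> FAULT, frames=[6,5] (faults so far: 2)
  step 2: ref 6 -> HIT, frames=[6,5] (faults so far: 2)
  step 3: ref 5 -> HIT, frames=[6,5] (faults so far: 2)
  step 4: ref 6 -> HIT, frames=[6,5] (faults so far: 2)
  step 5: ref 5 -> HIT, frames=[6,5] (faults so far: 2)
  step 6: ref 5 -> HIT, frames=[6,5] (faults so far: 2)
  step 7: ref 6 -> HIT, frames=[6,5] (faults so far: 2)
  step 8: ref 3 -> FAULT, evict 5, frames=[6,3] (faults so far: 3)
  step 9: ref 3 -> HIT, frames=[6,3] (faults so far: 3)
  step 10: ref 6 -> HIT, frames=[6,3] (faults so far: 3)
  step 11: ref 2 -> FAULT, evict 3, frames=[6,2] (faults so far: 4)
  Optimal total faults: 4

Answer: 5 4 4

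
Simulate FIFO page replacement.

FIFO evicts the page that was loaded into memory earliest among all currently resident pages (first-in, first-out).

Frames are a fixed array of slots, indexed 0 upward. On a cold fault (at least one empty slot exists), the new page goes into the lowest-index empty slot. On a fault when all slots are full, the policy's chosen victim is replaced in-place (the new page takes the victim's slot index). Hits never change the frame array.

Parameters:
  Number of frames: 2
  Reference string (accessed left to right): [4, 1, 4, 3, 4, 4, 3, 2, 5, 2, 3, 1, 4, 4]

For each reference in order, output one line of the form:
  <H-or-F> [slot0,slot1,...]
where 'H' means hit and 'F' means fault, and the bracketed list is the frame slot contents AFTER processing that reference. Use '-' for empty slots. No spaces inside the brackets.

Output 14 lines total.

F [4,-]
F [4,1]
H [4,1]
F [3,1]
F [3,4]
H [3,4]
H [3,4]
F [2,4]
F [2,5]
H [2,5]
F [3,5]
F [3,1]
F [4,1]
H [4,1]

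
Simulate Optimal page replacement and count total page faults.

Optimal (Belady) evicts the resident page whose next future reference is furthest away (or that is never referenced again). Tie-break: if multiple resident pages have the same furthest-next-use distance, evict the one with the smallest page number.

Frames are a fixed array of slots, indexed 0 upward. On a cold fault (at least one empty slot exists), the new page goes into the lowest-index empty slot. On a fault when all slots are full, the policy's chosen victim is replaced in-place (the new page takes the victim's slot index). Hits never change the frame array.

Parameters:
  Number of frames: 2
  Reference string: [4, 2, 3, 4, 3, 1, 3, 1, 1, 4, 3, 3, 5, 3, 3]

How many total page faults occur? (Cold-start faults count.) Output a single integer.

Step 0: ref 4 → FAULT, frames=[4,-]
Step 1: ref 2 → FAULT, frames=[4,2]
Step 2: ref 3 → FAULT (evict 2), frames=[4,3]
Step 3: ref 4 → HIT, frames=[4,3]
Step 4: ref 3 → HIT, frames=[4,3]
Step 5: ref 1 → FAULT (evict 4), frames=[1,3]
Step 6: ref 3 → HIT, frames=[1,3]
Step 7: ref 1 → HIT, frames=[1,3]
Step 8: ref 1 → HIT, frames=[1,3]
Step 9: ref 4 → FAULT (evict 1), frames=[4,3]
Step 10: ref 3 → HIT, frames=[4,3]
Step 11: ref 3 → HIT, frames=[4,3]
Step 12: ref 5 → FAULT (evict 4), frames=[5,3]
Step 13: ref 3 → HIT, frames=[5,3]
Step 14: ref 3 → HIT, frames=[5,3]
Total faults: 6

Answer: 6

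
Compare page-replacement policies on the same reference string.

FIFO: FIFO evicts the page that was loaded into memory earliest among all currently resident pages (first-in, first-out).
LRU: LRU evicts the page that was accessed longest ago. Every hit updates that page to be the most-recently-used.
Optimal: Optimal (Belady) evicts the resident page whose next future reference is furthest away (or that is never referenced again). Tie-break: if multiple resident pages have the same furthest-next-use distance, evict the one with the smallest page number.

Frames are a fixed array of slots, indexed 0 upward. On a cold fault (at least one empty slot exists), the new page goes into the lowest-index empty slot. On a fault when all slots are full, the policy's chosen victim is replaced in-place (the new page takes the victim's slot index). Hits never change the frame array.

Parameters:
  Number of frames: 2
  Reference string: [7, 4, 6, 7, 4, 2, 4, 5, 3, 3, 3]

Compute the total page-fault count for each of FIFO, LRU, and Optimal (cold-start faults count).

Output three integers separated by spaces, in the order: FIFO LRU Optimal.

--- FIFO ---
  step 0: ref 7 -> FAULT, frames=[7,-] (faults so far: 1)
  step 1: ref 4 -> FAULT, frames=[7,4] (faults so far: 2)
  step 2: ref 6 -> FAULT, evict 7, frames=[6,4] (faults so far: 3)
  step 3: ref 7 -> FAULT, evict 4, frames=[6,7] (faults so far: 4)
  step 4: ref 4 -> FAULT, evict 6, frames=[4,7] (faults so far: 5)
  step 5: ref 2 -> FAULT, evict 7, frames=[4,2] (faults so far: 6)
  step 6: ref 4 -> HIT, frames=[4,2] (faults so far: 6)
  step 7: ref 5 -> FAULT, evict 4, frames=[5,2] (faults so far: 7)
  step 8: ref 3 -> FAULT, evict 2, frames=[5,3] (faults so far: 8)
  step 9: ref 3 -> HIT, frames=[5,3] (faults so far: 8)
  step 10: ref 3 -> HIT, frames=[5,3] (faults so far: 8)
  FIFO total faults: 8
--- LRU ---
  step 0: ref 7 -> FAULT, frames=[7,-] (faults so far: 1)
  step 1: ref 4 -> FAULT, frames=[7,4] (faults so far: 2)
  step 2: ref 6 -> FAULT, evict 7, frames=[6,4] (faults so far: 3)
  step 3: ref 7 -> FAULT, evict 4, frames=[6,7] (faults so far: 4)
  step 4: ref 4 -> FAULT, evict 6, frames=[4,7] (faults so far: 5)
  step 5: ref 2 -> FAULT, evict 7, frames=[4,2] (faults so far: 6)
  step 6: ref 4 -> HIT, frames=[4,2] (faults so far: 6)
  step 7: ref 5 -> FAULT, evict 2, frames=[4,5] (faults so far: 7)
  step 8: ref 3 -> FAULT, evict 4, frames=[3,5] (faults so far: 8)
  step 9: ref 3 -> HIT, frames=[3,5] (faults so far: 8)
  step 10: ref 3 -> HIT, frames=[3,5] (faults so far: 8)
  LRU total faults: 8
--- Optimal ---
  step 0: ref 7 -> FAULT, frames=[7,-] (faults so far: 1)
  step 1: ref 4 -> FAULT, frames=[7,4] (faults so far: 2)
  step 2: ref 6 -> FAULT, evict 4, frames=[7,6] (faults so far: 3)
  step 3: ref 7 -> HIT, frames=[7,6] (faults so far: 3)
  step 4: ref 4 -> FAULT, evict 6, frames=[7,4] (faults so far: 4)
  step 5: ref 2 -> FAULT, evict 7, frames=[2,4] (faults so far: 5)
  step 6: ref 4 -> HIT, frames=[2,4] (faults so far: 5)
  step 7: ref 5 -> FAULT, evict 2, frames=[5,4] (faults so far: 6)
  step 8: ref 3 -> FAULT, evict 4, frames=[5,3] (faults so far: 7)
  step 9: ref 3 -> HIT, frames=[5,3] (faults so far: 7)
  step 10: ref 3 -> HIT, frames=[5,3] (faults so far: 7)
  Optimal total faults: 7

Answer: 8 8 7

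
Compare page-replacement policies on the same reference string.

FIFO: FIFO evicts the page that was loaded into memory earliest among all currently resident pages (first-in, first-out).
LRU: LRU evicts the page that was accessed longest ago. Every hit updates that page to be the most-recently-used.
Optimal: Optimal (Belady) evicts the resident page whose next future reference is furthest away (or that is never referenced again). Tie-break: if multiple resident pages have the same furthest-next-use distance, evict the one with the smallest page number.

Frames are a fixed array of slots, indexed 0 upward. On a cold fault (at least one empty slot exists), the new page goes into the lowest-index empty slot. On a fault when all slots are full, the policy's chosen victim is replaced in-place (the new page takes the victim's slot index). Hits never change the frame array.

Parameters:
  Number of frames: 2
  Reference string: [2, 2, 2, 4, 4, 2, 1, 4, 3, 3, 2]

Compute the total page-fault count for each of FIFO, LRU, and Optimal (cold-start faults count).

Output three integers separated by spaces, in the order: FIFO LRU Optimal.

--- FIFO ---
  step 0: ref 2 -> FAULT, frames=[2,-] (faults so far: 1)
  step 1: ref 2 -> HIT, frames=[2,-] (faults so far: 1)
  step 2: ref 2 -> HIT, frames=[2,-] (faults so far: 1)
  step 3: ref 4 -> FAULT, frames=[2,4] (faults so far: 2)
  step 4: ref 4 -> HIT, frames=[2,4] (faults so far: 2)
  step 5: ref 2 -> HIT, frames=[2,4] (faults so far: 2)
  step 6: ref 1 -> FAULT, evict 2, frames=[1,4] (faults so far: 3)
  step 7: ref 4 -> HIT, frames=[1,4] (faults so far: 3)
  step 8: ref 3 -> FAULT, evict 4, frames=[1,3] (faults so far: 4)
  step 9: ref 3 -> HIT, frames=[1,3] (faults so far: 4)
  step 10: ref 2 -> FAULT, evict 1, frames=[2,3] (faults so far: 5)
  FIFO total faults: 5
--- LRU ---
  step 0: ref 2 -> FAULT, frames=[2,-] (faults so far: 1)
  step 1: ref 2 -> HIT, frames=[2,-] (faults so far: 1)
  step 2: ref 2 -> HIT, frames=[2,-] (faults so far: 1)
  step 3: ref 4 -> FAULT, frames=[2,4] (faults so far: 2)
  step 4: ref 4 -> HIT, frames=[2,4] (faults so far: 2)
  step 5: ref 2 -> HIT, frames=[2,4] (faults so far: 2)
  step 6: ref 1 -> FAULT, evict 4, frames=[2,1] (faults so far: 3)
  step 7: ref 4 -> FAULT, evict 2, frames=[4,1] (faults so far: 4)
  step 8: ref 3 -> FAULT, evict 1, frames=[4,3] (faults so far: 5)
  step 9: ref 3 -> HIT, frames=[4,3] (faults so far: 5)
  step 10: ref 2 -> FAULT, evict 4, frames=[2,3] (faults so far: 6)
  LRU total faults: 6
--- Optimal ---
  step 0: ref 2 -> FAULT, frames=[2,-] (faults so far: 1)
  step 1: ref 2 -> HIT, frames=[2,-] (faults so far: 1)
  step 2: ref 2 -> HIT, frames=[2,-] (faults so far: 1)
  step 3: ref 4 -> FAULT, frames=[2,4] (faults so far: 2)
  step 4: ref 4 -> HIT, frames=[2,4] (faults so far: 2)
  step 5: ref 2 -> HIT, frames=[2,4] (faults so far: 2)
  step 6: ref 1 -> FAULT, evict 2, frames=[1,4] (faults so far: 3)
  step 7: ref 4 -> HIT, frames=[1,4] (faults so far: 3)
  step 8: ref 3 -> FAULT, evict 1, frames=[3,4] (faults so far: 4)
  step 9: ref 3 -> HIT, frames=[3,4] (faults so far: 4)
  step 10: ref 2 -> FAULT, evict 3, frames=[2,4] (faults so far: 5)
  Optimal total faults: 5

Answer: 5 6 5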